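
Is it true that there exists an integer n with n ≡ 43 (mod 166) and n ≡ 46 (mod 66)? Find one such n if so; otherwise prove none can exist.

Reduce both congruences modulo 2, which divides 166 and 66: they say n ≡ 43 (mod 2) and n ≡ 46 (mod 2).
These are incompatible: 43 − 46 = -3 is not divisible by 2.
So no integer satisfies both congruences.

No such integer exists.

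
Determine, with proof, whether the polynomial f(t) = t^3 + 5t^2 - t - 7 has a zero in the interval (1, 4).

f(1) = -2 and f(4) = 133, which have opposite signs.
Since f is a polynomial it is continuous on [1, 4].
By the Intermediate Value Theorem, f takes the value 0 somewhere in the open interval.

Yes, f has a root in the interval.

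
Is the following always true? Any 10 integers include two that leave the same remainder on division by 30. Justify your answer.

No; for instance {135, 136, 137, 138, 139, 140, 141, 142, 143, 144} is a counterexample.

Try 10 consecutive integers, 135, 136, …, 144. Their remainders mod 30 are 15, 16, 17, 18, 19, 20, 21, 22, 23, 24 — pairwise different, as any 10 ≤ 30 consecutive integers have distinct residues.
Hence this collection has no pair with equal remainders mod 30, disproving the claim.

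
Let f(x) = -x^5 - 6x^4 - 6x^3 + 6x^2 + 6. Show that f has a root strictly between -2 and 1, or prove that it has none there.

Such a root exists.

f(-2) = 14 and f(1) = -1, which have opposite signs.
f is continuous everywhere (it is a polynomial), in particular on [-2, 1].
By the Intermediate Value Theorem f must vanish at some point of (-2, 1).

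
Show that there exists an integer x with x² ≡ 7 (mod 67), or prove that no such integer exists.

There is no such integer.

Apply Euler's criterion with the prime 67: 7 is a quadratic residue iff 7^33 ≡ 1 (mod 67), and a non-residue iff it is ≡ −1.
Repeated squaring mod 67: 7^2 = 49 ≡ 49; 7^4 ≡ 49² = 2401 ≡ 56; 7^8 ≡ 56² = 3136 ≡ 54; 7^16 ≡ 54² = 2916 ≡ 35; 7^32 ≡ 35² = 1225 ≡ 19.
Since 33 = 32 + 1, 7^33 ≡ 19 · 7; multiplying out mod 67: 19·7 = 133 ≡ 66. Thus 7^33 ≡ 66 ≡ −1 (mod 67).
By Euler's criterion 7 is a quadratic non-residue mod 67: no x satisfies x² ≡ 7 (mod 67).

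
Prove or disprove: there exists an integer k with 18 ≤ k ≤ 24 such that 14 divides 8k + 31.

No, no such integer k in that range exists.

For k = 18, 19, …, 24 the values of 8k + 31 modulo 14 are 7, 1, 9, 3, 11, 5, 13 respectively.
The residue 0 does not occur, so no k in [18, 24] makes 8k + 31 a multiple of 14.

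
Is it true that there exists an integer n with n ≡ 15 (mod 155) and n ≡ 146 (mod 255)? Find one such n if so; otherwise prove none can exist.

gcd(155, 255) = 5. If n ≡ 15 (mod 155) and n ≡ 146 (mod 255), then n ≡ 15 (mod 5) and n ≡ 146 (mod 5).
However 15 ≡ 0 and 146 ≡ 1 (mod 5), and 0 ≠ 1.
Hence the system has no solution.

No such integer exists.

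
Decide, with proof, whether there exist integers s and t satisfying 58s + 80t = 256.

Since gcd(58, 80) = 2 and 256 = 2·128, Bézout's identity guarantees a solution.
Dividing through by 2 reduces the equation to 29s + 40t = 128.
Run the Euclidean algorithm on 40 and 29: 40 = 1·29 + 11, 29 = 2·11 + 7, 11 = 1·7 + 4, 7 = 1·4 + 3, 4 = 1·3 + 1, 3 = 3·1 + 0.
Working back up the chain: 1 = 4 − 1·3 = 4 − (7 − 1·4) = −7 + 2·4 = −7 + 2·(11 − 1·7) = 2·11 − 3·7 = 2·11 − 3·(29 − 2·11) = −3·29 + 8·11 = −3·29 + 8·(40 − 1·29) = 8·40 − 11·29. So 29·(-11) + 40·8 = 1.
Multiplying through by 128: s = (-11)·128 = -1408, t = 8·128 = 1024 is a solution.
The general solution is s = -1408 + 40k, t = 1024 − 29k; taking k = 36 gives the smaller pair s = 32, t = -20.
Indeed 58·32 + 80·(-20) = 1856 − 1600 = 256.

s = 32, t = -20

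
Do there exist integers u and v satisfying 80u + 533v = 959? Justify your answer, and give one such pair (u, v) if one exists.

u = 525, v = -77

80 and 533 are coprime, so 80u + 533v ranges over all of ℤ.
Run the Euclidean algorithm on 533 and 80: 533 = 6·80 + 53, 80 = 1·53 + 27, 53 = 1·27 + 26, 27 = 1·26 + 1, 26 = 26·1 + 0.
Back-substituting, 1 = 27 − 1·26 = 27 − (53 − 1·27) = −53 + 2·27 = −53 + 2·(80 − 1·53) = 2·80 − 3·53 = 2·80 − 3·(533 − 6·80) = −3·533 + 20·80; that is, 80·20 + 533·(-3) = 1.
Scaling by 959 gives the particular solution (u, v) = (19180, -2877).
Shifting by a multiple of (533, −80) keeps it a solution: u = 19180 − 35·533 = 525, v = -2877 + 35·80 = -77.
Indeed 80·525 + 533·(-77) = 42000 − 41041 = 959.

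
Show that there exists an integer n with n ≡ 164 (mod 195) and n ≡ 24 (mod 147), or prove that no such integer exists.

There is no such integer.

Both moduli are multiples of 3 = gcd(195, 147), so any solution would satisfy n ≡ 164 and n ≡ 24 modulo 3 simultaneously.
But 164 mod 3 = 2 while 24 mod 3 = 0, a contradiction.
So no integer satisfies both congruences.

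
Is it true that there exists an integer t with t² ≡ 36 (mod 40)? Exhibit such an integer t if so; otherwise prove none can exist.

t = 34 works: 34² = 1156, and 1156 − 36 = 1120 = 28·40.

t = 34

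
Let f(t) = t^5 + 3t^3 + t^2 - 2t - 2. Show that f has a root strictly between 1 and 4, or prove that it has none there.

No such root exists.

The endpoint values f(1) = 1 and f(4) = 1222 are both positive. Claim: f(t) > 0 for every t in (1, 4).
Shift to the endpoint 1: with t = 1 + u (0 < u < 3), one computes f(1 + u) = u^5 + 5u^4 + 13u^3 + 20u^2 + 14u + 1.
The nonzero coefficients here are all positive, so for u > 0 every term is positive (or zero), and the constant term 1 is strictly positive.
Therefore f(t) > 0 throughout (1, 4), and f has no zero there.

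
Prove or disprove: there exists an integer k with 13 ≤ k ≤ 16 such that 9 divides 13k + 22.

For k = 13, 14, 15, 16 the values of 13k + 22 modulo 9 are 2, 6, 1, 5 respectively.
Since 0 is absent from this list, 9 ∤ 13k + 22 for every k with 13 ≤ k ≤ 16.

No, no such integer k in that range exists.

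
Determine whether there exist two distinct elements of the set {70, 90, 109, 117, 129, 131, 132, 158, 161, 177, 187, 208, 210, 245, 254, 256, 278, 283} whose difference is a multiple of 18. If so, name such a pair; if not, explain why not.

No such pair exists.

Two integers differ by a multiple of 18 exactly when they have the same residue mod 18. The residues are 70↦16, 90↦0, 109↦1, 117↦9, 129↦3, 131↦5, 132↦6, 158↦14, 161↦17, 177↦15, 187↦7, 208↦10, 210↦12, 245↦11, 254↦2, 256↦4, 278↦8, 283↦13.
All 18 residues are distinct, so no two elements differ by a multiple of 18.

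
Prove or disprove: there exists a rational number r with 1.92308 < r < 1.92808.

Scale by 27: the interval becomes (51.92316, 52.05816), which contains the integer 52.
Dividing back, 1.92308 < 52/27 < 1.92808, and 52/27 is rational.

r = 52/27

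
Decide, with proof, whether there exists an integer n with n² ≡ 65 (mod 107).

There is no such integer.

Apply Euler's criterion with the prime 107: 65 is a quadratic residue iff 65^53 ≡ 1 (mod 107), and a non-residue iff it is ≡ −1.
Squaring successively (mod 107): 65^2 = 4225 ≡ 52; 65^4 ≡ 52² = 2704 ≡ 29; 65^8 ≡ 29² = 841 ≡ 92; 65^16 ≡ 92² = 8464 ≡ 11; 65^32 ≡ 11² = 121 ≡ 14.
Since 53 = 32 + 16 + 4 + 1, 65^53 ≡ 14 · 11 · 29 · 65; multiplying out mod 107: 14·11 = 154 ≡ 47, then 47·29 = 1363 ≡ 79, then 79·65 = 5135 ≡ 106. Thus 65^53 ≡ 106 ≡ −1 (mod 107).
The value −1 means 65 is a non-residue modulo 107, so n² ≡ 65 (mod 107) is impossible.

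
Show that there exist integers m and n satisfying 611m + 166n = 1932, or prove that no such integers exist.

611 and 166 are coprime, so 611m + 166n ranges over all of ℤ.
Dividing repeatedly: 611 = 3·166 + 113, 166 = 1·113 + 53, 113 = 2·53 + 7, 53 = 7·7 + 4, 7 = 1·4 + 3, 4 = 1·3 + 1, 3 = 3·1 + 0.
Working back up the chain: 1 = 4 − 1·3 = 4 − (7 − 1·4) = −7 + 2·4 = −7 + 2·(53 − 7·7) = 2·53 − 15·7 = 2·53 − 15·(113 − 2·53) = −15·113 + 32·53 = −15·113 + 32·(166 − 1·113) = 32·166 − 47·113 = 32·166 − 47·(611 − 3·166) = −47·611 + 173·166. So 611·(-47) + 166·173 = 1.
Multiplying through by 1932: m = (-47)·1932 = -90804, n = 173·1932 = 334236 is a solution.
Adding 548·166 to m and subtracting 548·611 from n gives the tidier solution (164, -592).
Indeed 611·164 + 166·(-592) = 100204 − 98272 = 1932.

m = 164, n = -592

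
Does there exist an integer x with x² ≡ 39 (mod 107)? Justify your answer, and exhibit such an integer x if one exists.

Take x = 50. Then 50² = 2500 = 23·107 + 39, so 50² ≡ 39 (mod 107).

x = 50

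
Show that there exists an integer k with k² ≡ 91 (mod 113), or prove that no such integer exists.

k = 59

Take k = 59. Then 59² = 3481 = 30·113 + 91, so 59² ≡ 91 (mod 113).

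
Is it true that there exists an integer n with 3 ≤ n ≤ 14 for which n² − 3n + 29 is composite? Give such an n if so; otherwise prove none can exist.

n = 11

At n = 11: 11² − 3·11 + 29 = 117 = 3·39, which is composite.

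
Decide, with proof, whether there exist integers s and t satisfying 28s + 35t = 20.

Both 28 and 35 are divisible by gcd(28, 35) = 7, hence so is any combination 28s + 35t.
But 20 is not a multiple of 7 (it leaves remainder 6).
Therefore 28s + 35t = 20 has no solution in integers.

No, no such integers exist.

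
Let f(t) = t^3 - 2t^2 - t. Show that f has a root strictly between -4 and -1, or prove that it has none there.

No.

f(-4) = -92 and f(-1) = -2, both negative, so a sign-change argument is unavailable; we show f keeps this sign on the whole interval.
Shift to the endpoint -1: with t = -1 − u (0 < u < 3), one computes f(-1 − u) = -u^3 - 5u^2 - 6u - 2.
The nonzero coefficients here are all negative, so for u > 0 every term is negative (or zero), and the constant term -2 is strictly negative.
So f is strictly negative on (-4, -1); no root exists in the interval.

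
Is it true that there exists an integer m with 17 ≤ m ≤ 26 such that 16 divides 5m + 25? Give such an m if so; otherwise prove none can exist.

There is no such integer m in that range.

At m = 17, 5·17 + 25 = 110 ≡ 14 (mod 16), and each step in m adds 5, giving residues 14, 3, 8, 13, 2, 7, 12, 1, 6, 11 for m = 17, 18, …, 26.
The residue 0 does not occur, so no m in [17, 26] makes 5m + 25 a multiple of 16.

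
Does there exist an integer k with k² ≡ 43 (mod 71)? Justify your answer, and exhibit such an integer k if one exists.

Take k = 55. Then 55² = 3025 = 42·71 + 43, so 55² ≡ 43 (mod 71).

k = 55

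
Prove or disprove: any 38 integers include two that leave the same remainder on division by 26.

Yes.

Each integer lies in one of the 26 residue classes modulo 26.
Placing 38 integers into 26 classes, some class receives at least two — say a and b.
So a and b have equal remainders mod 26, which is exactly what was to be shown.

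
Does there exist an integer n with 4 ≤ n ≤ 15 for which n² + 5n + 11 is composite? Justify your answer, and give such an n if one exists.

At n = 13: 13² + 5·13 + 11 = 245 = 5·49, which is composite.

n = 13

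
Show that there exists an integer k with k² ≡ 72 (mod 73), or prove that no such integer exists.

k = 46 works: 46² = 2116, and 2116 − 72 = 2044 = 28·73.

k = 46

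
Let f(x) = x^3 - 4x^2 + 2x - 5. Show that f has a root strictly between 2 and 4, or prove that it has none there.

f(2) = -9 and f(4) = 3, which have opposite signs.
As a polynomial, f is continuous on every closed interval.
By the Intermediate Value Theorem, f takes the value 0 somewhere in the open interval.

Such a root exists.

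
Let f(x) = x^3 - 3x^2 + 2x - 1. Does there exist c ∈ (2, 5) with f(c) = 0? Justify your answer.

f(2) = -1 and f(5) = 59, which have opposite signs.
As a polynomial, f is continuous on every closed interval.
By the Intermediate Value Theorem, f takes the value 0 somewhere in the open interval.

Yes, f has a root in the interval.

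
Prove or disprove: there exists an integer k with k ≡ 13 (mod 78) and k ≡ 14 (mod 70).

No such integer exists.

Both moduli are multiples of 2 = gcd(78, 70), so any solution would satisfy k ≡ 13 and k ≡ 14 modulo 2 simultaneously.
These are incompatible: 13 − 14 = -1 is not divisible by 2.
So no integer satisfies both congruences.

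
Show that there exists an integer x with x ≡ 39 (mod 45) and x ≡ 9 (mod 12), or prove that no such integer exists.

The moduli are not coprime: gcd(45, 12) = 3. Compatibility requires 3 ∣ (9 − 39) = -30, which holds, so solutions exist.
The integers ≡ 39 (mod 45) are 39, 84, 129, …; their remainders mod 12 are 3, 0, 9, so x = 129 is the first that is ≡ 9 (mod 12).
Check: 129 mod 45 = 39, 129 mod 12 = 9. ✓

x = 129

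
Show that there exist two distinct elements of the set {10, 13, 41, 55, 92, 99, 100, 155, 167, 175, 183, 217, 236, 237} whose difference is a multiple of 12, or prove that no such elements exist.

13 mod 12 = 1 and 217 mod 12 = 1, so 217 − 13 = 204 = 17·12.

The pair (13, 217) works.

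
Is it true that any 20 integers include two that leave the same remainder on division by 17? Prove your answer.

Yes.

Partition the integers by their residue mod 17; there are 17 classes.
Placing 20 integers into 17 classes, some class receives at least two — say a and b.
So a and b have equal remainders mod 17, which is exactly what was to be shown.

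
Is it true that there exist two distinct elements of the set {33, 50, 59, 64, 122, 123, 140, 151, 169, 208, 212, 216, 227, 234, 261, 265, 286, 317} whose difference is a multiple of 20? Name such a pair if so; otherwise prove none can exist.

Two integers differ by a multiple of 20 exactly when they have the same residue mod 20. The residues are 33↦13, 50↦10, 59↦19, 64↦4, 122↦2, 123↦3, 140↦0, 151↦11, 169↦9, 208↦8, 212↦12, 216↦16, 227↦7, 234↦14, 261↦1, 265↦5, 286↦6, 317↦17.
These 18 residues are pairwise different, hence no difference of two elements is divisible by 20.

No, no such pair exists.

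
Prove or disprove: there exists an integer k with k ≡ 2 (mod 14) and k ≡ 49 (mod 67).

k = 786

Since 14 and 67 share no common factor, CRT says the pair of congruences has a solution (unique mod 938).
Write k = 2 + 14t and require 2 + 14t ≡ 49 (mod 67), i.e. 14t ≡ 47 (mod 67).
Note 14·24 = 336 ≡ 1 (mod 67) (as 336 − 1 = 5·67), so 14⁻¹ ≡ 24.
Multiplying by 24: t ≡ 24·47 = 1128 ≡ 56 (mod 67).
Taking t = 56 gives k = 2 + 14·56 = 786.
Indeed 786 ≡ 2 (mod 14) and 786 ≡ 49 (mod 67).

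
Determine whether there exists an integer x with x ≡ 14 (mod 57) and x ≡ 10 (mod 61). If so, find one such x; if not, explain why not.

x = 71

gcd(57, 61) = 1, so the Chinese Remainder Theorem guarantees exactly one residue class mod 3477 satisfying both.
Any solution of the first congruence is x = 14 + 57t; substituting into the second, 57t ≡ 10 − 14 ≡ 57 (mod 61).
Note 57·15 = 855 ≡ 1 (mod 61) (as 855 − 1 = 14·61), so 57⁻¹ ≡ 15.
Multiplying by 15: t ≡ 15·57 = 855 ≡ 1 (mod 61).
With t = 1: x = 14 + 57·1 = 71.
Check: 71 mod 57 = 14, 71 mod 61 = 10. ✓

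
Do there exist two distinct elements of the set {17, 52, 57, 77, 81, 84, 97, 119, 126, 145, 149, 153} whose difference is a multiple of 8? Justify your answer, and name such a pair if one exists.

The pair (17, 57) works.

17 mod 8 = 1 and 57 mod 8 = 1, so 57 − 17 = 40 = 5·8.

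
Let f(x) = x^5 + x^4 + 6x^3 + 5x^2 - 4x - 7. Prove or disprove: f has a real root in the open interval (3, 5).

The endpoint values f(3) = 512 and f(5) = 4598 are both positive. Claim: f(x) > 0 for every x in (3, 5).
Shift to the endpoint 3: with x = 3 + u (0 < u < 2), one computes f(3 + u) = u^5 + 16u^4 + 108u^3 + 383u^2 + 701u + 512.
The nonzero coefficients here are all positive, so for u > 0 every term is positive (or zero), and the constant term 512 is strictly positive.
Therefore f(x) > 0 throughout (3, 5), and f has no zero there.

No such root exists.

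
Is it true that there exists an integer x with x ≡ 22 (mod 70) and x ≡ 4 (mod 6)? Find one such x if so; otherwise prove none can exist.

x = 22

Here gcd(70, 6) = 2, and both 22 and 4 leave remainder 0 mod 2, so the system is consistent.
In fact x = 22 itself already satisfies 22 mod 6 = 4.
Verify: 22 = 0·70 + 22 and 22 = 3·6 + 4. ✓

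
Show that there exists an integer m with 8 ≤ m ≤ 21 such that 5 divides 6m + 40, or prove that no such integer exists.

m = 10

m = 10 works, since 6·10 + 40 = 100 = 20·5.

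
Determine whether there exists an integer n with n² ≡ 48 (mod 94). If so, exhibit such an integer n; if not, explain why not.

n = 46

Take n = 46. Then 46² = 2116 = 22·94 + 48, so 46² ≡ 48 (mod 94).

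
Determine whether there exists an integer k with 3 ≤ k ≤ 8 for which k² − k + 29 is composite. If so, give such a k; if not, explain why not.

At k = 8: 8² − 8 + 29 = 85 = 5·17, which is composite.

k = 8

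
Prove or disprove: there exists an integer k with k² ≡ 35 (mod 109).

k = 12

k = 12 works: 12² = 144, and 144 − 35 = 109 = 1·109.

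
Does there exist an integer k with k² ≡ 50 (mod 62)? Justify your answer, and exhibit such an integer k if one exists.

Take k = 22. Then 22² = 484 = 7·62 + 50, so 22² ≡ 50 (mod 62).

k = 22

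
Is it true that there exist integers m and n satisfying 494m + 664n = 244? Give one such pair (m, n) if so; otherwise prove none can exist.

Since gcd(494, 664) = 2 and 244 = 2·122, Bézout's identity guarantees a solution.
Dividing through by 2 reduces the equation to 247m + 332n = 122.
Euclidean algorithm: 332 = 1·247 + 85, 247 = 2·85 + 77, 85 = 1·77 + 8, 77 = 9·8 + 5, 8 = 1·5 + 3, 5 = 1·3 + 2, 3 = 1·2 + 1, 2 = 2·1 + 0.
Unwinding: 1 = 3 − 1·2 = 3 − (5 − 1·3) = −5 + 2·3 = −5 + 2·(8 − 1·5) = 2·8 − 3·5 = 2·8 − 3·(77 − 9·8) = −3·77 + 29·8 = −3·77 + 29·(85 − 1·77) = 29·85 − 32·77 = 29·85 − 32·(247 − 2·85) = −32·247 + 93·85 = −32·247 + 93·(332 − 1·247) = 93·332 − 125·247, i.e. 247·(-125) + 332·93 = 1.
Multiplying through by 122: m = (-125)·122 = -15250, n = 93·122 = 11346 is a solution.
The general solution is m = -15250 + 332k, n = 11346 − 247k; taking k = 46 gives the smaller pair m = 22, n = -16.
Indeed 494·22 + 664·(-16) = 10868 − 10624 = 244.

m = 22, n = -16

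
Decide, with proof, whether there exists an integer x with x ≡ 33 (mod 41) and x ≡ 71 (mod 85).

x = 156

gcd(41, 85) = 1, so the Chinese Remainder Theorem guarantees exactly one residue class mod 3485 satisfying both.
Any solution of the first congruence is x = 33 + 41t; substituting into the second, 41t ≡ 71 − 33 ≡ 38 (mod 85).
Note 41·56 = 2296 ≡ 1 (mod 85) (as 2296 − 1 = 27·85), so 41⁻¹ ≡ 56.
Multiplying by 56: t ≡ 56·38 = 2128 ≡ 3 (mod 85).
With t = 3: x = 33 + 41·3 = 156.
Indeed 156 ≡ 33 (mod 41) and 156 ≡ 71 (mod 85).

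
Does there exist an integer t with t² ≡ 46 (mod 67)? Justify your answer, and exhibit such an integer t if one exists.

67 is prime, so by Euler's criterion 46 is a square mod 67 iff 46^((67−1)/2) = 46^33 ≡ 1 (mod 67).
Squaring successively (mod 67): 46^2 = 2116 ≡ 39; 46^4 ≡ 39² = 1521 ≡ 47; 46^8 ≡ 47² = 2209 ≡ 65; 46^16 ≡ 65² = 4225 ≡ 4; 46^32 ≡ 4² = 16 ≡ 16.
Since 33 = 32 + 1, 46^33 ≡ 16 · 46; multiplying out mod 67: 16·46 = 736 ≡ 66. Thus 46^33 ≡ 66 ≡ −1 (mod 67).
By Euler's criterion 46 is a quadratic non-residue mod 67: no t satisfies t² ≡ 46 (mod 67).

No, no such integer exists.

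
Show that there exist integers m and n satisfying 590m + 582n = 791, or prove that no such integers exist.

gcd(590, 582) = 2, so every integer of the form 590m + 582n is a multiple of 2.
However 791 leaves remainder 1 on division by 2.
So the equation is unsolvable over ℤ.

No such integers exist.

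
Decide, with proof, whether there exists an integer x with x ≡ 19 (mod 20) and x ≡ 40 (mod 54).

gcd(20, 54) = 2. If x ≡ 19 (mod 20) and x ≡ 40 (mod 54), then x ≡ 19 (mod 2) and x ≡ 40 (mod 2).
But 19 mod 2 = 1 while 40 mod 2 = 0, a contradiction.
Therefore no such x exists.

There is no such integer.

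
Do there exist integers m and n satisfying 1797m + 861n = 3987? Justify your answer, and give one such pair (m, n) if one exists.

Every value of 1797m + 861n is a multiple of gcd(1797, 861) = 3; since 3 ∣ 3987, solutions exist.
Dividing through by 3 reduces the equation to 599m + 287n = 1329.
Run the Euclidean algorithm on 599 and 287: 599 = 2·287 + 25, 287 = 11·25 + 12, 25 = 2·12 + 1, 12 = 12·1 + 0.
Back-substituting, 1 = 25 − 2·12 = 25 − 2·(287 − 11·25) = −2·287 + 23·25 = −2·287 + 23·(599 − 2·287) = 23·599 − 48·287; that is, 599·23 + 287·(-48) = 1.
Multiplying through by 1329: m = 23·1329 = 30567, n = (-48)·1329 = -63792 is a solution.
Subtracting 106·287 from m and adding 106·599 to n gives the tidier solution (145, -298).
Check: 1797·145 + 861·(-298) = 260565 − 256578 = 3987. ✓

m = 145, n = -298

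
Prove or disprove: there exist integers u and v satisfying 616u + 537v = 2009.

Since gcd(616, 537) = 1, every integer is an integer combination of 616 and 537.
Run the Euclidean algorithm on 616 and 537: 616 = 1·537 + 79, 537 = 6·79 + 63, 79 = 1·63 + 16, 63 = 3·16 + 15, 16 = 1·15 + 1, 15 = 15·1 + 0.
Working back up the chain: 1 = 16 − 1·15 = 16 − (63 − 3·16) = −63 + 4·16 = −63 + 4·(79 − 1·63) = 4·79 − 5·63 = 4·79 − 5·(537 − 6·79) = −5·537 + 34·79 = −5·537 + 34·(616 − 1·537) = 34·616 − 39·537. So 616·34 + 537·(-39) = 1.
Times 2009: 616·68306 + 537·(-78351) = 2009, so (68306, -78351) solves it.
Shifting by a multiple of (537, −616) keeps it a solution: u = 68306 − 127·537 = 107, v = -78351 + 127·616 = -119.
Indeed 616·107 + 537·(-119) = 65912 − 63903 = 2009.

u = 107, v = -119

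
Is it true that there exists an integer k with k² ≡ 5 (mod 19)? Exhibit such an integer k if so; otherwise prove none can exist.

k = 9

Take k = 9. Then 9² = 81 = 4·19 + 5, so 9² ≡ 5 (mod 19).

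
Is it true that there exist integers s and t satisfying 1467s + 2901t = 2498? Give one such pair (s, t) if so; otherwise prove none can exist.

There are no such integers.

Both 1467 and 2901 are divisible by gcd(1467, 2901) = 3, hence so is any combination 1467s + 2901t.
However 2498 leaves remainder 2 on division by 3.
Hence no integers s, t satisfy the equation.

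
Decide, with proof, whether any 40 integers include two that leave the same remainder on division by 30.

Yes.

Each integer lies in one of the 30 residue classes modulo 30.
Placing 40 integers into 30 classes, some class receives at least two — say a and b.
So a and b have equal remainders mod 30, which is exactly what was to be shown.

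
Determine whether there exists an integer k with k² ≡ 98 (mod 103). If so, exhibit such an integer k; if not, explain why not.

Take k = 43. Then 43² = 1849 = 17·103 + 98, so 43² ≡ 98 (mod 103).

k = 43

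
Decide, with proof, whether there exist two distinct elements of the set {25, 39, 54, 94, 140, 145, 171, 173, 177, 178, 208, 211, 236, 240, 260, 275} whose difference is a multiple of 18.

No such pair exists.

Residues mod 18: 25↦7, 39↦3, 54↦0, 94↦4, 140↦14, 145↦1, 171↦9, 173↦11, 177↦15, 178↦16, 208↦10, 211↦13, 236↦2, 240↦6, 260↦8, 275↦5.
These 16 residues are pairwise different, hence no difference of two elements is divisible by 18.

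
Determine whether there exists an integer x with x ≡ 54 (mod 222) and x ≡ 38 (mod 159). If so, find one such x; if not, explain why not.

Reduce both congruences modulo 3, which divides 222 and 159: they say x ≡ 54 (mod 3) and x ≡ 38 (mod 3).
But 54 mod 3 = 0 while 38 mod 3 = 2, a contradiction.
Therefore no such x exists.

No such integer exists.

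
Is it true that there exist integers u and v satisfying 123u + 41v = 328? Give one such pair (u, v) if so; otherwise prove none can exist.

u = 0, v = 8

Every value of 123u + 41v is a multiple of gcd(123, 41) = 41; since 41 ∣ 328, solutions exist.
Dividing through by 41 reduces the equation to 3u + 1v = 8.
The coefficient of v is 1, so setting u = 0 and v = 8 already solves it.
Check: 123·0 + 41·8 = 0 + 328 = 328. ✓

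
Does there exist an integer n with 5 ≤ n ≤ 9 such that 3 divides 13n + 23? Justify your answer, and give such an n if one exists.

n = 7

At n = 7 we get 13·7 + 23 = 114, and 114 = 3·38.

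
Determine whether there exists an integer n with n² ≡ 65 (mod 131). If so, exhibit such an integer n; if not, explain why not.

n = 117

n = 117 works: 117² = 13689, and 13689 − 65 = 13624 = 104·131.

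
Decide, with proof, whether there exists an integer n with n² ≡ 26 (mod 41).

There is no such integer.

41 is prime, so by Euler's criterion 26 is a square mod 41 iff 26^((41−1)/2) = 26^20 ≡ 1 (mod 41).
Squaring successively (mod 41): 26^2 = 676 ≡ 20; 26^4 ≡ 20² = 400 ≡ 31; 26^8 ≡ 31² = 961 ≡ 18; 26^16 ≡ 18² = 324 ≡ 37.
Since 20 = 16 + 4, 26^20 ≡ 37 · 31; multiplying out mod 41: 37·31 = 1147 ≡ 40. Thus 26^20 ≡ 40 ≡ −1 (mod 41).
The value −1 means 26 is a non-residue modulo 41, so n² ≡ 26 (mod 41) is impossible.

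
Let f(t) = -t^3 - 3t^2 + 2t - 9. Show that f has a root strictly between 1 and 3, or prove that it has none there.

f has no root in that interval.

The endpoint values f(1) = -11 and f(3) = -57 are both negative. Claim: f(t) < 0 for every t in (1, 3).
Shift to the endpoint 1: with t = 1 + u (0 < u < 2), one computes f(1 + u) = -u^3 - 6u^2 - 7u - 11.
All 4 nonzero coefficients of this polynomial in u are negative; hence for u > 0 the value is a sum of negative terms (the constant -11 among them).
So f is strictly negative on (1, 3); no root exists in the interval.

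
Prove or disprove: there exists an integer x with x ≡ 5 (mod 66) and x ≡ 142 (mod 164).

No such integer exists.

Reduce both congruences modulo 2, which divides 66 and 164: they say x ≡ 5 (mod 2) and x ≡ 142 (mod 2).
However 5 ≡ 1 and 142 ≡ 0 (mod 2), and 1 ≠ 0.
Therefore no such x exists.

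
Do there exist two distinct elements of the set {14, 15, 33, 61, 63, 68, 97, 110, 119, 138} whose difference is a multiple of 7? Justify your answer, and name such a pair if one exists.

Reduce each element mod 7: 14↦0, 15↦1, 33↦5, 61↦5, 63↦0, 68↦5, 97↦6, 110↦5, 119↦0, 138↦5. The residue 0 repeats (at 14 and 63), and 63 − 14 = 49 = 7·7.

Yes: 14 and 63.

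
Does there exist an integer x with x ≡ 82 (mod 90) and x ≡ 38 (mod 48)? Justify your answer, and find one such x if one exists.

No such integer exists.

Both moduli are multiples of 6 = gcd(90, 48), so any solution would satisfy x ≡ 82 and x ≡ 38 modulo 6 simultaneously.
These are incompatible: 82 − 38 = 44 is not divisible by 6.
Therefore no such x exists.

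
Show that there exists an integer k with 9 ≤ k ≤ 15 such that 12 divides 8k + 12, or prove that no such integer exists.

k = 9 works, since 8·9 + 12 = 84 = 7·12.

k = 9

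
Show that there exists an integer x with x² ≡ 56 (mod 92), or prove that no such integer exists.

No such integer exists.

Reduce modulo the prime factor 23 of 92: any solution would satisfy x² ≡ 10 (mod 23).
23 is prime, so by Euler's criterion 10 is a square mod 23 iff 10^((23−1)/2) = 10^11 ≡ 1 (mod 23).
Repeated squaring mod 23: 10^2 = 100 ≡ 8; 10^4 ≡ 8² = 64 ≡ 18; 10^8 ≡ 18² = 324 ≡ 2.
Since 11 = 8 + 2 + 1, 10^11 ≡ 2 · 8 · 10; multiplying out mod 23: 2·8 = 16 ≡ 16, then 16·10 = 160 ≡ 22. Thus 10^11 ≡ 22 ≡ −1 (mod 23).
The value −1 means 10 is a non-residue modulo 23, so x² ≡ 10 (mod 23) is impossible.
So 10 is not a square mod 23, and hence 56 is not a square mod 92.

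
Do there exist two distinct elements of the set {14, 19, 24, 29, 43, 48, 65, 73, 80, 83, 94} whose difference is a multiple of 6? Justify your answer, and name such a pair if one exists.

14 and 80 are such a pair.

Reduce each element mod 6: 14↦2, 19↦1, 24↦0, 29↦5, 43↦1, 48↦0, 65↦5, 73↦1, 80↦2, 83↦5, 94↦4. The residue 2 repeats (at 14 and 80), and 80 − 14 = 66 = 11·6.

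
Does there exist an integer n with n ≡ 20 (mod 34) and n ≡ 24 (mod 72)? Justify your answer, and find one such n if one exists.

Here gcd(34, 72) = 2, and both 20 and 24 leave remainder 0 mod 2, so the system is consistent.
Put n = 20 + 34t, so we need 34t ≡ 4 (mod 72), equivalently (divide by 2) 17t ≡ 2 (mod 36).
To invert 17 modulo 36: 36 = 2·17 + 2, 17 = 8·2 + 1, 2 = 2·1 + 0, and unwinding, 1 = 17 − 8·2 = 17 − 8·(36 − 2·17) = −8·36 + 17·17. Thus 17⁻¹ ≡ 17 (mod 36).
Therefore t ≡ 17·2 = 34 (mod 36).
Then n = 20 + 34·34 = 1176.
Check: 1176 mod 34 = 20, 1176 mod 72 = 24. ✓

n = 1176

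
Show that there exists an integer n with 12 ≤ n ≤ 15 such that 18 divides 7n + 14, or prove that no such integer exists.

At n = 12, 7·12 + 14 = 98 ≡ 8 (mod 18), and each step in n adds 7, giving residues 8, 15, 4, 11 for n = 12, 13, 14, 15.
None is 0, so 18 never divides 7n + 14 on this range.

No such integer n in that range exists.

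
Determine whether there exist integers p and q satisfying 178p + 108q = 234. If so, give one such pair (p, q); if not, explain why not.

p = 45, q = -72

gcd(178, 108) = 2, and 2 divides 234, so integer solutions exist.
Dividing through by 2 reduces the equation to 89p + 54q = 117.
Run the Euclidean algorithm on 89 and 54: 89 = 1·54 + 35, 54 = 1·35 + 19, 35 = 1·19 + 16, 19 = 1·16 + 3, 16 = 5·3 + 1, 3 = 3·1 + 0.
Back-substituting, 1 = 16 − 5·3 = 16 − 5·(19 − 1·16) = −5·19 + 6·16 = −5·19 + 6·(35 − 1·19) = 6·35 − 11·19 = 6·35 − 11·(54 − 1·35) = −11·54 + 17·35 = −11·54 + 17·(89 − 1·54) = 17·89 − 28·54; that is, 89·17 + 54·(-28) = 1.
Scaling by 117 gives the particular solution (p, q) = (1989, -3276).
Shifting by a multiple of (54, −89) keeps it a solution: p = 1989 − 36·54 = 45, q = -3276 + 36·89 = -72.
Indeed 178·45 + 108·(-72) = 8010 − 7776 = 234.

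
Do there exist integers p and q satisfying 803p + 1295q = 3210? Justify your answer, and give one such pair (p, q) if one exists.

Since gcd(803, 1295) = 1, every integer is an integer combination of 803 and 1295.
Euclidean algorithm: 1295 = 1·803 + 492, 803 = 1·492 + 311, 492 = 1·311 + 181, 311 = 1·181 + 130, 181 = 1·130 + 51, 130 = 2·51 + 28, 51 = 1·28 + 23, 28 = 1·23 + 5, 23 = 4·5 + 3, 5 = 1·3 + 2, 3 = 1·2 + 1, 2 = 2·1 + 0.
Unwinding: 1 = 3 − 1·2 = 3 − (5 − 1·3) = −5 + 2·3 = −5 + 2·(23 − 4·5) = 2·23 − 9·5 = 2·23 − 9·(28 − 1·23) = −9·28 + 11·23 = −9·28 + 11·(51 − 1·28) = 11·51 − 20·28 = 11·51 − 20·(130 − 2·51) = −20·130 + 51·51 = −20·130 + 51·(181 − 1·130) = 51·181 − 71·130 = 51·181 − 71·(311 − 1·181) = −71·311 + 122·181 = −71·311 + 122·(492 − 1·311) = 122·492 − 193·311 = 122·492 − 193·(803 − 1·492) = −193·803 + 315·492 = −193·803 + 315·(1295 − 1·803) = 315·1295 − 508·803, i.e. 803·(-508) + 1295·315 = 1.
Multiplying through by 3210: p = (-508)·3210 = -1630680, q = 315·3210 = 1011150 is a solution.
The general solution is p = -1630680 + 1295k, q = 1011150 − 803k; taking k = 1260 gives the smaller pair p = 1020, q = -630.
Indeed 803·1020 + 1295·(-630) = 819060 − 815850 = 3210.

p = 1020, q = -630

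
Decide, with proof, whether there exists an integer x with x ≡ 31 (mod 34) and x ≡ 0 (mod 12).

No, no such integer exists.

Reduce both congruences modulo 2, which divides 34 and 12: they say x ≡ 31 (mod 2) and x ≡ 0 (mod 2).
However 31 ≡ 1 and 0 ≡ 0 (mod 2), and 1 ≠ 0.
Therefore no such x exists.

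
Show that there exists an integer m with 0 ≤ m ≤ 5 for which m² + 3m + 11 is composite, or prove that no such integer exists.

m = 5

At m = 5: 5² + 3·5 + 11 = 51 = 3·17, which is composite.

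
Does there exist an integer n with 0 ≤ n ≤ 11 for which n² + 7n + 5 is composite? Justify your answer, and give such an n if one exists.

n = 11

At n = 11: 11² + 7·11 + 5 = 203 = 7·29, which is composite.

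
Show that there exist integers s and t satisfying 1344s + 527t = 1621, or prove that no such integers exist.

1344 and 527 are coprime, so 1344s + 527t ranges over all of ℤ.
Dividing repeatedly: 1344 = 2·527 + 290, 527 = 1·290 + 237, 290 = 1·237 + 53, 237 = 4·53 + 25, 53 = 2·25 + 3, 25 = 8·3 + 1, 3 = 3·1 + 0.
Back-substituting, 1 = 25 − 8·3 = 25 − 8·(53 − 2·25) = −8·53 + 17·25 = −8·53 + 17·(237 − 4·53) = 17·237 − 76·53 = 17·237 − 76·(290 − 1·237) = −76·290 + 93·237 = −76·290 + 93·(527 − 1·290) = 93·527 − 169·290 = 93·527 − 169·(1344 − 2·527) = −169·1344 + 431·527; that is, 1344·(-169) + 527·431 = 1.
Times 1621: 1344·(-273949) + 527·698651 = 1621, so (-273949, 698651) solves it.
Adding 520·527 to s and subtracting 520·1344 from t gives the tidier solution (91, -229).
Indeed 1344·91 + 527·(-229) = 122304 − 120683 = 1621.

s = 91, t = -229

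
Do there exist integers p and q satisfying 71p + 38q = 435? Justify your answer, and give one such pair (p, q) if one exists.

p = 27, q = -39

Since gcd(71, 38) = 1, every integer is an integer combination of 71 and 38.
Euclidean algorithm: 71 = 1·38 + 33, 38 = 1·33 + 5, 33 = 6·5 + 3, 5 = 1·3 + 2, 3 = 1·2 + 1, 2 = 2·1 + 0.
Unwinding: 1 = 3 − 1·2 = 3 − (5 − 1·3) = −5 + 2·3 = −5 + 2·(33 − 6·5) = 2·33 − 13·5 = 2·33 − 13·(38 − 1·33) = −13·38 + 15·33 = −13·38 + 15·(71 − 1·38) = 15·71 − 28·38, i.e. 71·15 + 38·(-28) = 1.
Scaling by 435 gives the particular solution (p, q) = (6525, -12180).
The general solution is p = 6525 + 38k, q = -12180 − 71k; taking k = -171 gives the smaller pair p = 27, q = -39.
Check: 71·27 + 38·(-39) = 1917 − 1482 = 435. ✓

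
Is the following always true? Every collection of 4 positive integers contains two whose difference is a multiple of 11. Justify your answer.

Consider the 4 integers 17, 18, 19, 20. They lie in distinct residue classes modulo 11, since 4 ≤ 11.
The differences between them range over 1, …, 3, none of which is divisible by 11.

No; for instance {17, 18, 19, 20} is a counterexample.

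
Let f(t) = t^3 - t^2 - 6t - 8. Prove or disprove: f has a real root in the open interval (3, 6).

f(3) = -8 and f(6) = 136, which have opposite signs.
As a polynomial, f is continuous on every closed interval.
By the Intermediate Value Theorem, f takes the value 0 somewhere in the open interval.

Yes, f has a root in the interval.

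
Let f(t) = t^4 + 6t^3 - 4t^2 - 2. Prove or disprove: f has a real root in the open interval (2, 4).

The endpoint values f(2) = 46 and f(4) = 574 are both positive. Claim: f(t) > 0 for every t in (2, 4).
Shift to the endpoint 2: with t = 2 + u (0 < u < 2), one computes f(2 + u) = u^4 + 14u^3 + 56u^2 + 88u + 46.
All 5 nonzero coefficients of this polynomial in u are positive; hence for u > 0 the value is a sum of positive terms (the constant 46 among them).
Therefore f(t) > 0 throughout (2, 4), and f has no zero there.

f has no root in that interval.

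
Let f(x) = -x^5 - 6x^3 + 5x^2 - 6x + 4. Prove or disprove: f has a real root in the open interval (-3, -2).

The endpoint values f(-3) = 472 and f(-2) = 116 are both positive. Claim: f(x) > 0 for every x in (-3, -2).
Substitute x = -2 − u, where 0 < u < 1 on the interval. Expanding, f(-2 − u) = u^5 + 10u^4 + 46u^3 + 121u^2 + 178u + 116.
The nonzero coefficients here are all positive, so for u > 0 every term is positive (or zero), and the constant term 116 is strictly positive.
So f is strictly positive on (-3, -2); no root exists in the interval.

No such root exists.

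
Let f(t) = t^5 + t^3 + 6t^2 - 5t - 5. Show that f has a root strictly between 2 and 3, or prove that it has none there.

The endpoint values f(2) = 49 and f(3) = 304 are both positive. Claim: f(t) > 0 for every t in (2, 3).
Shift to the endpoint 2: with t = 2 + u (0 < u < 1), one computes f(2 + u) = u^5 + 10u^4 + 41u^3 + 92u^2 + 111u + 49.
All 6 nonzero coefficients of this polynomial in u are positive; hence for u > 0 the value is a sum of positive terms (the constant 49 among them).
Therefore f(t) > 0 throughout (2, 3), and f has no zero there.

No such root exists.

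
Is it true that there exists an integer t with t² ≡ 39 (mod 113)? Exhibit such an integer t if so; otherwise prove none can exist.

113 is prime, so by Euler's criterion 39 is a square mod 113 iff 39^((113−1)/2) = 39^56 ≡ 1 (mod 113).
Squaring successively (mod 113): 39^2 = 1521 ≡ 52; 39^4 ≡ 52² = 2704 ≡ 105; 39^8 ≡ 105² = 11025 ≡ 64; 39^16 ≡ 64² = 4096 ≡ 28; 39^32 ≡ 28² = 784 ≡ 106.
Since 56 = 32 + 16 + 8, 39^56 ≡ 106 · 28 · 64; multiplying out mod 113: 106·28 = 2968 ≡ 30, then 30·64 = 1920 ≡ 112. Thus 39^56 ≡ 112 ≡ −1 (mod 113).
By Euler's criterion 39 is a quadratic non-residue mod 113: no t satisfies t² ≡ 39 (mod 113).

No, no such integer exists.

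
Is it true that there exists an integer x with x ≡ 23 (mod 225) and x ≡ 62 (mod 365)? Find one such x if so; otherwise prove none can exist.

gcd(225, 365) = 5. If x ≡ 23 (mod 225) and x ≡ 62 (mod 365), then x ≡ 23 (mod 5) and x ≡ 62 (mod 5).
However 23 ≡ 3 and 62 ≡ 2 (mod 5), and 3 ≠ 2.
Therefore no such x exists.

There is no such integer.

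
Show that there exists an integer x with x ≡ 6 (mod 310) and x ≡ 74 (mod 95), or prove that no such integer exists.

Both moduli are multiples of 5 = gcd(310, 95), so any solution would satisfy x ≡ 6 and x ≡ 74 modulo 5 simultaneously.
But 6 mod 5 = 1 while 74 mod 5 = 4, a contradiction.
Hence the system has no solution.

There is no such integer.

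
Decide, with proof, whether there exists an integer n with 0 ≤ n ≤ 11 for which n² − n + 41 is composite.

There is no such integer n in that range.

The values for n = 0, 1, …, 11 are 41, 41, 43, 47, 53, 61, 71, 83, 97, 113, 131, 151, and each of these is prime.
So no value in the range makes the expression composite.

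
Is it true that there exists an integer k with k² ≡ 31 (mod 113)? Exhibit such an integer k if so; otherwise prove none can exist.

k = 12 works: 12² = 144, and 144 − 31 = 113 = 1·113.

k = 12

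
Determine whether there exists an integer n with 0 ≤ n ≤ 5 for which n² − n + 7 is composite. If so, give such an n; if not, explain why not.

n = 2

At n = 2: 2² − 2 + 7 = 9 = 3·3, which is composite.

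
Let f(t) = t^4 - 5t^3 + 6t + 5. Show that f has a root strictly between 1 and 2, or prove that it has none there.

Such a root exists.

f(1) = 7 and f(2) = -7, which have opposite signs.
As a polynomial, f is continuous on every closed interval.
By the Intermediate Value Theorem f must vanish at some point of (1, 2).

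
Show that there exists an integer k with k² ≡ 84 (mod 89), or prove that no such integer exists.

k = 23

k = 23 works: 23² = 529, and 529 − 84 = 445 = 5·89.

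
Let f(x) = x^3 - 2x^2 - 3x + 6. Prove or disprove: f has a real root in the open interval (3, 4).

f(3) = 6 and f(4) = 26, both positive, so a sign-change argument is unavailable; we show f keeps this sign on the whole interval.
Substitute x = 3 + u, where 0 < u < 1 on the interval. Expanding, f(3 + u) = u^3 + 7u^2 + 12u + 6.
The nonzero coefficients here are all positive, so for u > 0 every term is positive (or zero), and the constant term 6 is strictly positive.
Therefore f(x) > 0 throughout (3, 4), and f has no zero there.

f has no root in that interval.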